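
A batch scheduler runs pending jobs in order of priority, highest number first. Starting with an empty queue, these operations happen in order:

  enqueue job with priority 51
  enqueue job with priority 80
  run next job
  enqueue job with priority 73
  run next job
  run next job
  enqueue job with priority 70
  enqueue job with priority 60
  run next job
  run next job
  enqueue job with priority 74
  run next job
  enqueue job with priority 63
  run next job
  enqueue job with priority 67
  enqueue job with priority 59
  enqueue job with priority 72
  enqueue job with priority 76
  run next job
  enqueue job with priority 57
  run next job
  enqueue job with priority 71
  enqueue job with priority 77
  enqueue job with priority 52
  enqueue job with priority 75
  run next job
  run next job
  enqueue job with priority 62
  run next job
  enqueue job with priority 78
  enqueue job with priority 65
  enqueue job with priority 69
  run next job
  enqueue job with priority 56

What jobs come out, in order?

80 → 73 → 51 → 70 → 60 → 74 → 63 → 76 → 72 → 77 → 75 → 71 → 78

insert 51 → {51}
insert 80 → {80, 51}
run next job → 80; now {51}
insert 73 → {73, 51}
run next job → 73; now {51}
run next job → 51; now {}
insert 70 → {70}
insert 60 → {70, 60}
run next job → 70; now {60}
run next job → 60; now {}
insert 74 → {74}
run next job → 74; now {}
insert 63 → {63}
run next job → 63; now {}
insert 67 → {67}
insert 59 → {67, 59}
insert 72 → {72, 67, 59}
insert 76 → {76, 72, 67, 59}
run next job → 76; now {72, 67, 59}
insert 57 → {72, 67, 59, 57}
run next job → 72; now {67, 59, 57}
insert 71 → {71, 67, 59, 57}
insert 77 → {77, 71, 67, 59, 57}
insert 52 → {77, 71, 67, 59, 57, 52}
insert 75 → {77, 75, 71, 67, 59, 57, 52}
run next job → 77; now {75, 71, 67, 59, 57, 52}
run next job → 75; now {71, 67, 59, 57, 52}
insert 62 → {71, 67, 62, 59, 57, 52}
run next job → 71; now {67, 62, 59, 57, 52}
insert 78 → {78, 67, 62, 59, 57, 52}
insert 65 → {78, 67, 65, 62, 59, 57, 52}
insert 69 → {78, 69, 67, 65, 62, 59, 57, 52}
run next job → 78; now {69, 67, 65, 62, 59, 57, 52}
insert 56 → {69, 67, 65, 62, 59, 57, 56, 52}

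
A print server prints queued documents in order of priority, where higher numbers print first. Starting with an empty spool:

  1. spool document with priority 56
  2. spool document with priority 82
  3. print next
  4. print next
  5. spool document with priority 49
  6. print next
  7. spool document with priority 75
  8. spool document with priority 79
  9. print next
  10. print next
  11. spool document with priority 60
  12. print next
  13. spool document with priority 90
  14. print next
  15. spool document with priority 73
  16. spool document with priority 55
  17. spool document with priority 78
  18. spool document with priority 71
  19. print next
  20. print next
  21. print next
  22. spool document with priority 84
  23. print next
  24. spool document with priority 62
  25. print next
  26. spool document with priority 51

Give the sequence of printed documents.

insert 56 → {56}
insert 82 → {82, 56}
print next → 82; now {56}
print next → 56; now {}
insert 49 → {49}
print next → 49; now {}
insert 75 → {75}
insert 79 → {79, 75}
print next → 79; now {75}
print next → 75; now {}
insert 60 → {60}
print next → 60; now {}
insert 90 → {90}
print next → 90; now {}
insert 73 → {73}
insert 55 → {73, 55}
insert 78 → {78, 73, 55}
insert 71 → {78, 73, 71, 55}
print next → 78; now {73, 71, 55}
print next → 73; now {71, 55}
print next → 71; now {55}
insert 84 → {84, 55}
print next → 84; now {55}
insert 62 → {62, 55}
print next → 62; now {55}
insert 51 → {55, 51}

82, 56, 49, 79, 75, 60, 90, 78, 73, 71, 84, 62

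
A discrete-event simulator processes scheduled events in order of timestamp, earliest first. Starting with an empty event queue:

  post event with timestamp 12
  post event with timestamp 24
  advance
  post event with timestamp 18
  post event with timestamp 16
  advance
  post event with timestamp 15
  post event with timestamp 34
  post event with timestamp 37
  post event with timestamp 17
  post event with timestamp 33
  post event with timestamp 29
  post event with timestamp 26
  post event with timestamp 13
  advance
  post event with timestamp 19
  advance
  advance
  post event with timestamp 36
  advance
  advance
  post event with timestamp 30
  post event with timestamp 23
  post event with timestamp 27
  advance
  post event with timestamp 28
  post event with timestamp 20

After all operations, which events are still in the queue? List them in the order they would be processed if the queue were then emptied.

20, 24, 26, 27, 28, 29, 30, 33, 34, 36, 37

insert 12 → {12}
insert 24 → {12, 24}
advance → 12; now {24}
insert 18 → {18, 24}
insert 16 → {16, 18, 24}
advance → 16; now {18, 24}
insert 15 → {15, 18, 24}
insert 34 → {15, 18, 24, 34}
insert 37 → {15, 18, 24, 34, 37}
insert 17 → {15, 17, 18, 24, 34, 37}
insert 33 → {15, 17, 18, 24, 33, 34, 37}
insert 29 → {15, 17, 18, 24, 29, 33, 34, 37}
insert 26 → {15, 17, 18, 24, 26, 29, 33, 34, 37}
insert 13 → {13, 15, 17, 18, 24, 26, 29, 33, 34, 37}
advance → 13; now {15, 17, 18, 24, 26, 29, 33, 34, 37}
insert 19 → {15, 17, 18, 19, 24, 26, 29, 33, 34, 37}
advance → 15; now {17, 18, 19, 24, 26, 29, 33, 34, 37}
advance → 17; now {18, 19, 24, 26, 29, 33, 34, 37}
insert 36 → {18, 19, 24, 26, 29, 33, 34, 36, 37}
advance → 18; now {19, 24, 26, 29, 33, 34, 36, 37}
advance → 19; now {24, 26, 29, 33, 34, 36, 37}
insert 30 → {24, 26, 29, 30, 33, 34, 36, 37}
insert 23 → {23, 24, 26, 29, 30, 33, 34, 36, 37}
insert 27 → {23, 24, 26, 27, 29, 30, 33, 34, 36, 37}
advance → 23; now {24, 26, 27, 29, 30, 33, 34, 36, 37}
insert 28 → {24, 26, 27, 28, 29, 30, 33, 34, 36, 37}
insert 20 → {20, 24, 26, 27, 28, 29, 30, 33, 34, 36, 37}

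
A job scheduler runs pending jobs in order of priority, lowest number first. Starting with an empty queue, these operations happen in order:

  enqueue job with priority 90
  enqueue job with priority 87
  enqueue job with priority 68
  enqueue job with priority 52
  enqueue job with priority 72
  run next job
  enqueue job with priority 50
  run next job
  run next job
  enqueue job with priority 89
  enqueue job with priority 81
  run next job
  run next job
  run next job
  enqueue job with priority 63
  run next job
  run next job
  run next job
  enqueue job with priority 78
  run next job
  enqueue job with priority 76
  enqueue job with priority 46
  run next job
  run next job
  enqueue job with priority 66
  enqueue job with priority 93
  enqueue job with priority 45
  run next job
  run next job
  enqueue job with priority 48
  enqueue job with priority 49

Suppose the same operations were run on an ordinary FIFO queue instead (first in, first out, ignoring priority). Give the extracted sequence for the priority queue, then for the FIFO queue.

insert 90 → {90}
insert 87 → {87, 90}
insert 68 → {68, 87, 90}
insert 52 → {52, 68, 87, 90}
insert 72 → {52, 68, 72, 87, 90}
run next job → 52; now {68, 72, 87, 90}
insert 50 → {50, 68, 72, 87, 90}
run next job → 50; now {68, 72, 87, 90}
run next job → 68; now {72, 87, 90}
insert 89 → {72, 87, 89, 90}
insert 81 → {72, 81, 87, 89, 90}
run next job → 72; now {81, 87, 89, 90}
run next job → 81; now {87, 89, 90}
run next job → 87; now {89, 90}
insert 63 → {63, 89, 90}
run next job → 63; now {89, 90}
run next job → 89; now {90}
run next job → 90; now {}
insert 78 → {78}
run next job → 78; now {}
insert 76 → {76}
insert 46 → {46, 76}
run next job → 46; now {76}
run next job → 76; now {}
insert 66 → {66}
insert 93 → {66, 93}
insert 45 → {45, 66, 93}
run next job → 45; now {66, 93}
run next job → 66; now {93}
insert 48 → {48, 93}
insert 49 → {48, 49, 93}

priority queue: [52, 50, 68, 72, 81, 87, 63, 89, 90, 78, 46, 76, 45, 66]; FIFO queue: 90 → 87 → 68 → 52 → 72 → 50 → 89 → 81 → 63 → 78 → 76 → 46 → 66 → 93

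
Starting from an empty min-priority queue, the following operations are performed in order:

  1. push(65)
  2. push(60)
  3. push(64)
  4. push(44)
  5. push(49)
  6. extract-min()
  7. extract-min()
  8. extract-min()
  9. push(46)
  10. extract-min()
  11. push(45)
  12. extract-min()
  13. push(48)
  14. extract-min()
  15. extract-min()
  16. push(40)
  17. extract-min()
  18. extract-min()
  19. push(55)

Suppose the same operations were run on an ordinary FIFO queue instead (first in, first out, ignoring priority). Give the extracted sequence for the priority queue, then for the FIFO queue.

priority queue: [44, 49, 60, 46, 45, 48, 64, 40, 65]; FIFO queue: [65, 60, 64, 44, 49, 46, 45, 48, 40]

insert 65 → {65}
insert 60 → {60, 65}
insert 64 → {60, 64, 65}
insert 44 → {44, 60, 64, 65}
insert 49 → {44, 49, 60, 64, 65}
extract-min → 44; now {49, 60, 64, 65}
extract-min → 49; now {60, 64, 65}
extract-min → 60; now {64, 65}
insert 46 → {46, 64, 65}
extract-min → 46; now {64, 65}
insert 45 → {45, 64, 65}
extract-min → 45; now {64, 65}
insert 48 → {48, 64, 65}
extract-min → 48; now {64, 65}
extract-min → 64; now {65}
insert 40 → {40, 65}
extract-min → 40; now {65}
extract-min → 65; now {}
insert 55 → {55}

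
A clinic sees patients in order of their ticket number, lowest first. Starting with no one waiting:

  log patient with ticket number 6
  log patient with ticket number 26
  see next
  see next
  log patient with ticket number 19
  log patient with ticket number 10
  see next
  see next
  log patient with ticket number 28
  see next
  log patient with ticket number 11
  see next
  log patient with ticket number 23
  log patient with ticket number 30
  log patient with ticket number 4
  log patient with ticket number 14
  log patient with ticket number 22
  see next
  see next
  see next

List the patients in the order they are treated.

insert 6 → {6}
insert 26 → {6, 26}
see next → 6; now {26}
see next → 26; now {}
insert 19 → {19}
insert 10 → {10, 19}
see next → 10; now {19}
see next → 19; now {}
insert 28 → {28}
see next → 28; now {}
insert 11 → {11}
see next → 11; now {}
insert 23 → {23}
insert 30 → {23, 30}
insert 4 → {4, 23, 30}
insert 14 → {4, 14, 23, 30}
insert 22 → {4, 14, 22, 23, 30}
see next → 4; now {14, 22, 23, 30}
see next → 14; now {22, 23, 30}
see next → 22; now {23, 30}

6 → 26 → 10 → 19 → 28 → 11 → 4 → 14 → 22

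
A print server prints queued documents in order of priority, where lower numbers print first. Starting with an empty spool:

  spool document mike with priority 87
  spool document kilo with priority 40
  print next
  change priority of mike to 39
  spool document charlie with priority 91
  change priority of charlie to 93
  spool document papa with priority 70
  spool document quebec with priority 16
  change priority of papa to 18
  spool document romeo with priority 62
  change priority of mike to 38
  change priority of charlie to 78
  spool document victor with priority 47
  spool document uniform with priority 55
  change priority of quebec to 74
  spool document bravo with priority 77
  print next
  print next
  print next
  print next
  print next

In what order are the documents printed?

add mike (priority 87) → {mike:87}
add kilo (priority 40) → {kilo:40, mike:87}
print next → kilo; now {mike:87}
update mike to priority 39 → {mike:39}
add charlie (priority 91) → {mike:39, charlie:91}
update charlie to priority 93 → {mike:39, charlie:93}
add papa (priority 70) → {mike:39, papa:70, charlie:93}
add quebec (priority 16) → {quebec:16, mike:39, papa:70, charlie:93}
update papa to priority 18 → {quebec:16, papa:18, mike:39, charlie:93}
add romeo (priority 62) → {quebec:16, papa:18, mike:39, romeo:62, charlie:93}
update mike to priority 38 → {quebec:16, papa:18, mike:38, romeo:62, charlie:93}
update charlie to priority 78 → {quebec:16, papa:18, mike:38, romeo:62, charlie:78}
add victor (priority 47) → {quebec:16, papa:18, mike:38, victor:47, romeo:62, charlie:78}
add uniform (priority 55) → {quebec:16, papa:18, mike:38, victor:47, uniform:55, romeo:62, charlie:78}
update quebec to priority 74 → {papa:18, mike:38, victor:47, uniform:55, romeo:62, quebec:74, charlie:78}
add bravo (priority 77) → {papa:18, mike:38, victor:47, uniform:55, romeo:62, quebec:74, bravo:77, charlie:78}
print next → papa; now {mike:38, victor:47, uniform:55, romeo:62, quebec:74, bravo:77, charlie:78}
print next → mike; now {victor:47, uniform:55, romeo:62, quebec:74, bravo:77, charlie:78}
print next → victor; now {uniform:55, romeo:62, quebec:74, bravo:77, charlie:78}
print next → uniform; now {romeo:62, quebec:74, bravo:77, charlie:78}
print next → romeo; now {quebec:74, bravo:77, charlie:78}

kilo → papa → mike → victor → uniform → romeo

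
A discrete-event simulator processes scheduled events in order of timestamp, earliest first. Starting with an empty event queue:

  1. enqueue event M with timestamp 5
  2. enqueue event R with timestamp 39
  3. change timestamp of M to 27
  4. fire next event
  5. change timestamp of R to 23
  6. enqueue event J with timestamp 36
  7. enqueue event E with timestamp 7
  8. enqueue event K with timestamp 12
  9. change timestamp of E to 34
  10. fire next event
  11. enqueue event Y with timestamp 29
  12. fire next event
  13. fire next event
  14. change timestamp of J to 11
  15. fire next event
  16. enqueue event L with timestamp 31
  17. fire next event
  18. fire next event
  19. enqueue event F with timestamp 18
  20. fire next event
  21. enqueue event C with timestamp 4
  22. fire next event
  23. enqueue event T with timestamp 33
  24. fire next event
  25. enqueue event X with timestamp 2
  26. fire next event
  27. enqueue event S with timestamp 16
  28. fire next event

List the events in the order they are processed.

[M, K, R, Y, J, L, E, F, C, T, X, S]

add M (timestamp 5) → {M:5}
add R (timestamp 39) → {M:5, R:39}
update M to timestamp 27 → {M:27, R:39}
fire next event → M; now {R:39}
update R to timestamp 23 → {R:23}
add J (timestamp 36) → {R:23, J:36}
add E (timestamp 7) → {E:7, R:23, J:36}
add K (timestamp 12) → {E:7, K:12, R:23, J:36}
update E to timestamp 34 → {K:12, R:23, E:34, J:36}
fire next event → K; now {R:23, E:34, J:36}
add Y (timestamp 29) → {R:23, Y:29, E:34, J:36}
fire next event → R; now {Y:29, E:34, J:36}
fire next event → Y; now {E:34, J:36}
update J to timestamp 11 → {J:11, E:34}
fire next event → J; now {E:34}
add L (timestamp 31) → {L:31, E:34}
fire next event → L; now {E:34}
fire next event → E; now {}
add F (timestamp 18) → {F:18}
fire next event → F; now {}
add C (timestamp 4) → {C:4}
fire next event → C; now {}
add T (timestamp 33) → {T:33}
fire next event → T; now {}
add X (timestamp 2) → {X:2}
fire next event → X; now {}
add S (timestamp 16) → {S:16}
fire next event → S; now {}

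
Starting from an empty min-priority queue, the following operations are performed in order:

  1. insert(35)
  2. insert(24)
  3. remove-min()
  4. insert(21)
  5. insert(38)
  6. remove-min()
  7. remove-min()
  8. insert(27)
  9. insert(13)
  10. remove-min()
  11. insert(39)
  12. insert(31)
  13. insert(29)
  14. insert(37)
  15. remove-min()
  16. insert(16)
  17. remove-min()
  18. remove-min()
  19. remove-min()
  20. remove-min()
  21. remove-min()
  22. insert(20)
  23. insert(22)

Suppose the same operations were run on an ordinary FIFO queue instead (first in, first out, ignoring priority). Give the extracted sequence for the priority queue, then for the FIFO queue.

priority queue: 24 → 21 → 35 → 13 → 27 → 16 → 29 → 31 → 37 → 38; FIFO queue: 35 → 24 → 21 → 38 → 27 → 13 → 39 → 31 → 29 → 37

insert 35 → {35}
insert 24 → {24, 35}
remove-min → 24; now {35}
insert 21 → {21, 35}
insert 38 → {21, 35, 38}
remove-min → 21; now {35, 38}
remove-min → 35; now {38}
insert 27 → {27, 38}
insert 13 → {13, 27, 38}
remove-min → 13; now {27, 38}
insert 39 → {27, 38, 39}
insert 31 → {27, 31, 38, 39}
insert 29 → {27, 29, 31, 38, 39}
insert 37 → {27, 29, 31, 37, 38, 39}
remove-min → 27; now {29, 31, 37, 38, 39}
insert 16 → {16, 29, 31, 37, 38, 39}
remove-min → 16; now {29, 31, 37, 38, 39}
remove-min → 29; now {31, 37, 38, 39}
remove-min → 31; now {37, 38, 39}
remove-min → 37; now {38, 39}
remove-min → 38; now {39}
insert 20 → {20, 39}
insert 22 → {20, 22, 39}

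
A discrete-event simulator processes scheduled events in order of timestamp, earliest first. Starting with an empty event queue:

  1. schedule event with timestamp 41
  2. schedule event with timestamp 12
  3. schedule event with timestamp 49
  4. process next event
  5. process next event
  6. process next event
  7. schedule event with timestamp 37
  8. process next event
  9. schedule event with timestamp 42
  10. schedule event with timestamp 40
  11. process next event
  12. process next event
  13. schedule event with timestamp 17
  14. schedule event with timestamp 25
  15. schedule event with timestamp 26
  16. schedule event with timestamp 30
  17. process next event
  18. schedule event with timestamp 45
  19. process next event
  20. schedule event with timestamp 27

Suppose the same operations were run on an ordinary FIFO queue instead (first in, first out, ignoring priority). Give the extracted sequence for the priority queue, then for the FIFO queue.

priority queue: 12 → 41 → 49 → 37 → 40 → 42 → 17 → 25; FIFO queue: [41, 12, 49, 37, 42, 40, 17, 25]

insert 41 → {41}
insert 12 → {12, 41}
insert 49 → {12, 41, 49}
process next event → 12; now {41, 49}
process next event → 41; now {49}
process next event → 49; now {}
insert 37 → {37}
process next event → 37; now {}
insert 42 → {42}
insert 40 → {40, 42}
process next event → 40; now {42}
process next event → 42; now {}
insert 17 → {17}
insert 25 → {17, 25}
insert 26 → {17, 25, 26}
insert 30 → {17, 25, 26, 30}
process next event → 17; now {25, 26, 30}
insert 45 → {25, 26, 30, 45}
process next event → 25; now {26, 30, 45}
insert 27 → {26, 27, 30, 45}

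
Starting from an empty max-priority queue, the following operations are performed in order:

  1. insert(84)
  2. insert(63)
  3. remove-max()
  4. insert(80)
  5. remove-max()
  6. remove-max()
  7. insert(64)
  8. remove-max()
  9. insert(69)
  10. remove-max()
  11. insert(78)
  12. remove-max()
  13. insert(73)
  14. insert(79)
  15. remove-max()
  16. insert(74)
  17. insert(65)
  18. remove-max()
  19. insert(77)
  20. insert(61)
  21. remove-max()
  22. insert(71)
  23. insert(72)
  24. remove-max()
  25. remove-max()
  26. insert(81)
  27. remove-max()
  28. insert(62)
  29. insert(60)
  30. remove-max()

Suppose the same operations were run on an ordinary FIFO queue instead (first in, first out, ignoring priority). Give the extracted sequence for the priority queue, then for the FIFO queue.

priority queue: 84, 80, 63, 64, 69, 78, 79, 74, 77, 73, 72, 81, 71; FIFO queue: 84 → 63 → 80 → 64 → 69 → 78 → 73 → 79 → 74 → 65 → 77 → 61 → 71

insert 84 → {84}
insert 63 → {84, 63}
remove-max → 84; now {63}
insert 80 → {80, 63}
remove-max → 80; now {63}
remove-max → 63; now {}
insert 64 → {64}
remove-max → 64; now {}
insert 69 → {69}
remove-max → 69; now {}
insert 78 → {78}
remove-max → 78; now {}
insert 73 → {73}
insert 79 → {79, 73}
remove-max → 79; now {73}
insert 74 → {74, 73}
insert 65 → {74, 73, 65}
remove-max → 74; now {73, 65}
insert 77 → {77, 73, 65}
insert 61 → {77, 73, 65, 61}
remove-max → 77; now {73, 65, 61}
insert 71 → {73, 71, 65, 61}
insert 72 → {73, 72, 71, 65, 61}
remove-max → 73; now {72, 71, 65, 61}
remove-max → 72; now {71, 65, 61}
insert 81 → {81, 71, 65, 61}
remove-max → 81; now {71, 65, 61}
insert 62 → {71, 65, 62, 61}
insert 60 → {71, 65, 62, 61, 60}
remove-max → 71; now {65, 62, 61, 60}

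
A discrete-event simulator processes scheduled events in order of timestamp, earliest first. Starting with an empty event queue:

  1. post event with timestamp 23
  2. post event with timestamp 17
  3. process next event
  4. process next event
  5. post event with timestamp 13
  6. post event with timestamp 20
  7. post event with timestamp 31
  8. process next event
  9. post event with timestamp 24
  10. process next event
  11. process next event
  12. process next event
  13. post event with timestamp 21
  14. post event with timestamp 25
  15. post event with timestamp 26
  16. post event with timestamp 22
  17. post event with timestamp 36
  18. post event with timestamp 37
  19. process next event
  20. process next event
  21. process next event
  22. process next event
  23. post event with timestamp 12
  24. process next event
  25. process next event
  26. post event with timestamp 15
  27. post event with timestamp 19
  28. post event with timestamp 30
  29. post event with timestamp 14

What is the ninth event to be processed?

insert 23 → {23}
insert 17 → {17, 23}
process next event → 17; now {23}
process next event → 23; now {}
insert 13 → {13}
insert 20 → {13, 20}
insert 31 → {13, 20, 31}
process next event → 13; now {20, 31}
insert 24 → {20, 24, 31}
process next event → 20; now {24, 31}
process next event → 24; now {31}
process next event → 31; now {}
insert 21 → {21}
insert 25 → {21, 25}
insert 26 → {21, 25, 26}
insert 22 → {21, 22, 25, 26}
insert 36 → {21, 22, 25, 26, 36}
insert 37 → {21, 22, 25, 26, 36, 37}
process next event → 21; now {22, 25, 26, 36, 37}
process next event → 22; now {25, 26, 36, 37}
process next event → 25; now {26, 36, 37}
process next event → 26; now {36, 37}
insert 12 → {12, 36, 37}
process next event → 12; now {36, 37}
process next event → 36; now {37}
insert 15 → {15, 37}
insert 19 → {15, 19, 37}
insert 30 → {15, 19, 30, 37}
insert 14 → {14, 15, 19, 30, 37}

25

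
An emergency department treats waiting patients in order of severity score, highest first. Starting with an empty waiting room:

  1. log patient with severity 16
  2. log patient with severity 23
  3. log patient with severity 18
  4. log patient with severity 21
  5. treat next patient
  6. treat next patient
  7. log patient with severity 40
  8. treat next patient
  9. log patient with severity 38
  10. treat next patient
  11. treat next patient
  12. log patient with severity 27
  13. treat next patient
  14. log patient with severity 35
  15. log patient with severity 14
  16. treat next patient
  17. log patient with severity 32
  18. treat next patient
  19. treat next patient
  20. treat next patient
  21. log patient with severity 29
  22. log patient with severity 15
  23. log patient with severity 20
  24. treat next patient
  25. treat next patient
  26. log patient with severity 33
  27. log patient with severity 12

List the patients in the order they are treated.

23, 21, 40, 38, 18, 27, 35, 32, 16, 14, 29, 20

insert 16 → {16}
insert 23 → {23, 16}
insert 18 → {23, 18, 16}
insert 21 → {23, 21, 18, 16}
treat next patient → 23; now {21, 18, 16}
treat next patient → 21; now {18, 16}
insert 40 → {40, 18, 16}
treat next patient → 40; now {18, 16}
insert 38 → {38, 18, 16}
treat next patient → 38; now {18, 16}
treat next patient → 18; now {16}
insert 27 → {27, 16}
treat next patient → 27; now {16}
insert 35 → {35, 16}
insert 14 → {35, 16, 14}
treat next patient → 35; now {16, 14}
insert 32 → {32, 16, 14}
treat next patient → 32; now {16, 14}
treat next patient → 16; now {14}
treat next patient → 14; now {}
insert 29 → {29}
insert 15 → {29, 15}
insert 20 → {29, 20, 15}
treat next patient → 29; now {20, 15}
treat next patient → 20; now {15}
insert 33 → {33, 15}
insert 12 → {33, 15, 12}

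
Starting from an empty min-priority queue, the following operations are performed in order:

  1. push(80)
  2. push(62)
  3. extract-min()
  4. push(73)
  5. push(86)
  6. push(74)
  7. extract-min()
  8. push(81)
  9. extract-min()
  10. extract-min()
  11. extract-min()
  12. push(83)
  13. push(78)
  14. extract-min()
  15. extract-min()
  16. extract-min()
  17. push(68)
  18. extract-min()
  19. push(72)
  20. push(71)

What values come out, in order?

insert 80 → {80}
insert 62 → {62, 80}
extract-min → 62; now {80}
insert 73 → {73, 80}
insert 86 → {73, 80, 86}
insert 74 → {73, 74, 80, 86}
extract-min → 73; now {74, 80, 86}
insert 81 → {74, 80, 81, 86}
extract-min → 74; now {80, 81, 86}
extract-min → 80; now {81, 86}
extract-min → 81; now {86}
insert 83 → {83, 86}
insert 78 → {78, 83, 86}
extract-min → 78; now {83, 86}
extract-min → 83; now {86}
extract-min → 86; now {}
insert 68 → {68}
extract-min → 68; now {}
insert 72 → {72}
insert 71 → {71, 72}

[62, 73, 74, 80, 81, 78, 83, 86, 68]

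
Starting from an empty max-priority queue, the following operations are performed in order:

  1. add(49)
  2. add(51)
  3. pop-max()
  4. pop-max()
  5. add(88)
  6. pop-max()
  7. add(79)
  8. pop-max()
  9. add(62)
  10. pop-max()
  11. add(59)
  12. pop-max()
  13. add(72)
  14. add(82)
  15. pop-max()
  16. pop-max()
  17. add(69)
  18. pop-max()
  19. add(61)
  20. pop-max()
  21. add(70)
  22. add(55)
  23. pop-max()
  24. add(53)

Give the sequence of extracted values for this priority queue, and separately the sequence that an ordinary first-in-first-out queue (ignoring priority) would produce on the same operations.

priority queue: 51 → 49 → 88 → 79 → 62 → 59 → 82 → 72 → 69 → 61 → 70; FIFO queue: 49 → 51 → 88 → 79 → 62 → 59 → 72 → 82 → 69 → 61 → 70

insert 49 → {49}
insert 51 → {51, 49}
pop-max → 51; now {49}
pop-max → 49; now {}
insert 88 → {88}
pop-max → 88; now {}
insert 79 → {79}
pop-max → 79; now {}
insert 62 → {62}
pop-max → 62; now {}
insert 59 → {59}
pop-max → 59; now {}
insert 72 → {72}
insert 82 → {82, 72}
pop-max → 82; now {72}
pop-max → 72; now {}
insert 69 → {69}
pop-max → 69; now {}
insert 61 → {61}
pop-max → 61; now {}
insert 70 → {70}
insert 55 → {70, 55}
pop-max → 70; now {55}
insert 53 → {55, 53}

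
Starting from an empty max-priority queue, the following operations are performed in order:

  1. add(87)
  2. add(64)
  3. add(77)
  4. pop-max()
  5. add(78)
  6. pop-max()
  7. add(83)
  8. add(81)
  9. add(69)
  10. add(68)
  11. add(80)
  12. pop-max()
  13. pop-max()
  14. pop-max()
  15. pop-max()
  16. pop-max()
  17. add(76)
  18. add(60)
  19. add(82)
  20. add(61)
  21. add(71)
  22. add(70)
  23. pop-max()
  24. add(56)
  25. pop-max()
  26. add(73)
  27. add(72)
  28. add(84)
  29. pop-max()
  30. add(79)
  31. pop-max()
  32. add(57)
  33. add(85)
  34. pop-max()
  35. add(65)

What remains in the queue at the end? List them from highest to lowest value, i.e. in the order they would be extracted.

73, 72, 71, 70, 68, 65, 64, 61, 60, 57, 56

insert 87 → {87}
insert 64 → {87, 64}
insert 77 → {87, 77, 64}
pop-max → 87; now {77, 64}
insert 78 → {78, 77, 64}
pop-max → 78; now {77, 64}
insert 83 → {83, 77, 64}
insert 81 → {83, 81, 77, 64}
insert 69 → {83, 81, 77, 69, 64}
insert 68 → {83, 81, 77, 69, 68, 64}
insert 80 → {83, 81, 80, 77, 69, 68, 64}
pop-max → 83; now {81, 80, 77, 69, 68, 64}
pop-max → 81; now {80, 77, 69, 68, 64}
pop-max → 80; now {77, 69, 68, 64}
pop-max → 77; now {69, 68, 64}
pop-max → 69; now {68, 64}
insert 76 → {76, 68, 64}
insert 60 → {76, 68, 64, 60}
insert 82 → {82, 76, 68, 64, 60}
insert 61 → {82, 76, 68, 64, 61, 60}
insert 71 → {82, 76, 71, 68, 64, 61, 60}
insert 70 → {82, 76, 71, 70, 68, 64, 61, 60}
pop-max → 82; now {76, 71, 70, 68, 64, 61, 60}
insert 56 → {76, 71, 70, 68, 64, 61, 60, 56}
pop-max → 76; now {71, 70, 68, 64, 61, 60, 56}
insert 73 → {73, 71, 70, 68, 64, 61, 60, 56}
insert 72 → {73, 72, 71, 70, 68, 64, 61, 60, 56}
insert 84 → {84, 73, 72, 71, 70, 68, 64, 61, 60, 56}
pop-max → 84; now {73, 72, 71, 70, 68, 64, 61, 60, 56}
insert 79 → {79, 73, 72, 71, 70, 68, 64, 61, 60, 56}
pop-max → 79; now {73, 72, 71, 70, 68, 64, 61, 60, 56}
insert 57 → {73, 72, 71, 70, 68, 64, 61, 60, 57, 56}
insert 85 → {85, 73, 72, 71, 70, 68, 64, 61, 60, 57, 56}
pop-max → 85; now {73, 72, 71, 70, 68, 64, 61, 60, 57, 56}
insert 65 → {73, 72, 71, 70, 68, 65, 64, 61, 60, 57, 56}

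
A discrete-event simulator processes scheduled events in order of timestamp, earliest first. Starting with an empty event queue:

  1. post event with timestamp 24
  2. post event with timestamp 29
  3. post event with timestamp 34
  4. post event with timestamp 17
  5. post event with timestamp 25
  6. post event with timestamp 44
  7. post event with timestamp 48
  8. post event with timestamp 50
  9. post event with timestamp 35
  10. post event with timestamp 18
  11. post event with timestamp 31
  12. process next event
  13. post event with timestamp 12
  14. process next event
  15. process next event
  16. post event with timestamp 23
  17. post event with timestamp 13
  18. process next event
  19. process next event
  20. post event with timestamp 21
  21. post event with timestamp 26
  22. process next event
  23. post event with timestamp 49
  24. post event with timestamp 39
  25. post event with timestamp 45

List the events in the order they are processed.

[17, 12, 18, 13, 23, 21]

insert 24 → {24}
insert 29 → {24, 29}
insert 34 → {24, 29, 34}
insert 17 → {17, 24, 29, 34}
insert 25 → {17, 24, 25, 29, 34}
insert 44 → {17, 24, 25, 29, 34, 44}
insert 48 → {17, 24, 25, 29, 34, 44, 48}
insert 50 → {17, 24, 25, 29, 34, 44, 48, 50}
insert 35 → {17, 24, 25, 29, 34, 35, 44, 48, 50}
insert 18 → {17, 18, 24, 25, 29, 34, 35, 44, 48, 50}
insert 31 → {17, 18, 24, 25, 29, 31, 34, 35, 44, 48, 50}
process next event → 17; now {18, 24, 25, 29, 31, 34, 35, 44, 48, 50}
insert 12 → {12, 18, 24, 25, 29, 31, 34, 35, 44, 48, 50}
process next event → 12; now {18, 24, 25, 29, 31, 34, 35, 44, 48, 50}
process next event → 18; now {24, 25, 29, 31, 34, 35, 44, 48, 50}
insert 23 → {23, 24, 25, 29, 31, 34, 35, 44, 48, 50}
insert 13 → {13, 23, 24, 25, 29, 31, 34, 35, 44, 48, 50}
process next event → 13; now {23, 24, 25, 29, 31, 34, 35, 44, 48, 50}
process next event → 23; now {24, 25, 29, 31, 34, 35, 44, 48, 50}
insert 21 → {21, 24, 25, 29, 31, 34, 35, 44, 48, 50}
insert 26 → {21, 24, 25, 26, 29, 31, 34, 35, 44, 48, 50}
process next event → 21; now {24, 25, 26, 29, 31, 34, 35, 44, 48, 50}
insert 49 → {24, 25, 26, 29, 31, 34, 35, 44, 48, 49, 50}
insert 39 → {24, 25, 26, 29, 31, 34, 35, 39, 44, 48, 49, 50}
insert 45 → {24, 25, 26, 29, 31, 34, 35, 39, 44, 45, 48, 49, 50}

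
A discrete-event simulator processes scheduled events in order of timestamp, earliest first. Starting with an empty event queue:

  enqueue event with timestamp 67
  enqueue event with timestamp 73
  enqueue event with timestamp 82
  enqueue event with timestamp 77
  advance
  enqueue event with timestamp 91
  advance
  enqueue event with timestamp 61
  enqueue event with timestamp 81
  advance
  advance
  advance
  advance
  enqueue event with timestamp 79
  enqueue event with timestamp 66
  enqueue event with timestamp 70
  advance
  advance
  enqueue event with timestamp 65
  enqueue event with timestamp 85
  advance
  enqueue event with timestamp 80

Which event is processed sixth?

82

insert 67 → {67}
insert 73 → {67, 73}
insert 82 → {67, 73, 82}
insert 77 → {67, 73, 77, 82}
advance → 67; now {73, 77, 82}
insert 91 → {73, 77, 82, 91}
advance → 73; now {77, 82, 91}
insert 61 → {61, 77, 82, 91}
insert 81 → {61, 77, 81, 82, 91}
advance → 61; now {77, 81, 82, 91}
advance → 77; now {81, 82, 91}
advance → 81; now {82, 91}
advance → 82; now {91}
insert 79 → {79, 91}
insert 66 → {66, 79, 91}
insert 70 → {66, 70, 79, 91}
advance → 66; now {70, 79, 91}
advance → 70; now {79, 91}
insert 65 → {65, 79, 91}
insert 85 → {65, 79, 85, 91}
advance → 65; now {79, 85, 91}
insert 80 → {79, 80, 85, 91}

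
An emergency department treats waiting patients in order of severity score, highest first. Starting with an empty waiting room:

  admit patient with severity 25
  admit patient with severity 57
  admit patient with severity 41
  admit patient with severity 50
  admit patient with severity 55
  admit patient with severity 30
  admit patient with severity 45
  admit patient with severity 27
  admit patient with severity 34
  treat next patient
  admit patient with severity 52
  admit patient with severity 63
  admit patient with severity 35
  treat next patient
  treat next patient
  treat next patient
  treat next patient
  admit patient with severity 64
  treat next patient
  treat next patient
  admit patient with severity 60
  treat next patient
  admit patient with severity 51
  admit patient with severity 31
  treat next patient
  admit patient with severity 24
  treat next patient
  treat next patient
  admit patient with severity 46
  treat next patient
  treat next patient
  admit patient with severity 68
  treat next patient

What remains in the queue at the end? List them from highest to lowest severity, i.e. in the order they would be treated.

insert 25 → {25}
insert 57 → {57, 25}
insert 41 → {57, 41, 25}
insert 50 → {57, 50, 41, 25}
insert 55 → {57, 55, 50, 41, 25}
insert 30 → {57, 55, 50, 41, 30, 25}
insert 45 → {57, 55, 50, 45, 41, 30, 25}
insert 27 → {57, 55, 50, 45, 41, 30, 27, 25}
insert 34 → {57, 55, 50, 45, 41, 34, 30, 27, 25}
treat next patient → 57; now {55, 50, 45, 41, 34, 30, 27, 25}
insert 52 → {55, 52, 50, 45, 41, 34, 30, 27, 25}
insert 63 → {63, 55, 52, 50, 45, 41, 34, 30, 27, 25}
insert 35 → {63, 55, 52, 50, 45, 41, 35, 34, 30, 27, 25}
treat next patient → 63; now {55, 52, 50, 45, 41, 35, 34, 30, 27, 25}
treat next patient → 55; now {52, 50, 45, 41, 35, 34, 30, 27, 25}
treat next patient → 52; now {50, 45, 41, 35, 34, 30, 27, 25}
treat next patient → 50; now {45, 41, 35, 34, 30, 27, 25}
insert 64 → {64, 45, 41, 35, 34, 30, 27, 25}
treat next patient → 64; now {45, 41, 35, 34, 30, 27, 25}
treat next patient → 45; now {41, 35, 34, 30, 27, 25}
insert 60 → {60, 41, 35, 34, 30, 27, 25}
treat next patient → 60; now {41, 35, 34, 30, 27, 25}
insert 51 → {51, 41, 35, 34, 30, 27, 25}
insert 31 → {51, 41, 35, 34, 31, 30, 27, 25}
treat next patient → 51; now {41, 35, 34, 31, 30, 27, 25}
insert 24 → {41, 35, 34, 31, 30, 27, 25, 24}
treat next patient → 41; now {35, 34, 31, 30, 27, 25, 24}
treat next patient → 35; now {34, 31, 30, 27, 25, 24}
insert 46 → {46, 34, 31, 30, 27, 25, 24}
treat next patient → 46; now {34, 31, 30, 27, 25, 24}
treat next patient → 34; now {31, 30, 27, 25, 24}
insert 68 → {68, 31, 30, 27, 25, 24}
treat next patient → 68; now {31, 30, 27, 25, 24}

[31, 30, 27, 25, 24]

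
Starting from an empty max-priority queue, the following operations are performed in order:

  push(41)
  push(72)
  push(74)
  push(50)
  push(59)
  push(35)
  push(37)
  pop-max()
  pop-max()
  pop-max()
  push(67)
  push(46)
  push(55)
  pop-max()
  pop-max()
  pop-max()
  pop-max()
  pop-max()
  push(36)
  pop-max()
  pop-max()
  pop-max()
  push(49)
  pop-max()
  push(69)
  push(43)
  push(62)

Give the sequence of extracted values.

74 → 72 → 59 → 67 → 55 → 50 → 46 → 41 → 37 → 36 → 35 → 49

insert 41 → {41}
insert 72 → {72, 41}
insert 74 → {74, 72, 41}
insert 50 → {74, 72, 50, 41}
insert 59 → {74, 72, 59, 50, 41}
insert 35 → {74, 72, 59, 50, 41, 35}
insert 37 → {74, 72, 59, 50, 41, 37, 35}
pop-max → 74; now {72, 59, 50, 41, 37, 35}
pop-max → 72; now {59, 50, 41, 37, 35}
pop-max → 59; now {50, 41, 37, 35}
insert 67 → {67, 50, 41, 37, 35}
insert 46 → {67, 50, 46, 41, 37, 35}
insert 55 → {67, 55, 50, 46, 41, 37, 35}
pop-max → 67; now {55, 50, 46, 41, 37, 35}
pop-max → 55; now {50, 46, 41, 37, 35}
pop-max → 50; now {46, 41, 37, 35}
pop-max → 46; now {41, 37, 35}
pop-max → 41; now {37, 35}
insert 36 → {37, 36, 35}
pop-max → 37; now {36, 35}
pop-max → 36; now {35}
pop-max → 35; now {}
insert 49 → {49}
pop-max → 49; now {}
insert 69 → {69}
insert 43 → {69, 43}
insert 62 → {69, 62, 43}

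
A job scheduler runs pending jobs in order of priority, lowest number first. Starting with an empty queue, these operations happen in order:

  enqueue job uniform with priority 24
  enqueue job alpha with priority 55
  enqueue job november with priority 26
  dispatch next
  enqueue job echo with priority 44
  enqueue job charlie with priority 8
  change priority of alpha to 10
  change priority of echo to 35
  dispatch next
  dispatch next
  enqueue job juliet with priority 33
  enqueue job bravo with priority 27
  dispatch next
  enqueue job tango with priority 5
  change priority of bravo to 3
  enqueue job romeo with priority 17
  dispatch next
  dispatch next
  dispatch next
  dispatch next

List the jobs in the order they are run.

uniform, charlie, alpha, november, bravo, tango, romeo, juliet

add uniform (priority 24) → {uniform:24}
add alpha (priority 55) → {uniform:24, alpha:55}
add november (priority 26) → {uniform:24, november:26, alpha:55}
dispatch next → uniform; now {november:26, alpha:55}
add echo (priority 44) → {november:26, echo:44, alpha:55}
add charlie (priority 8) → {charlie:8, november:26, echo:44, alpha:55}
update alpha to priority 10 → {charlie:8, alpha:10, november:26, echo:44}
update echo to priority 35 → {charlie:8, alpha:10, november:26, echo:35}
dispatch next → charlie; now {alpha:10, november:26, echo:35}
dispatch next → alpha; now {november:26, echo:35}
add juliet (priority 33) → {november:26, juliet:33, echo:35}
add bravo (priority 27) → {november:26, bravo:27, juliet:33, echo:35}
dispatch next → november; now {bravo:27, juliet:33, echo:35}
add tango (priority 5) → {tango:5, bravo:27, juliet:33, echo:35}
update bravo to priority 3 → {bravo:3, tango:5, juliet:33, echo:35}
add romeo (priority 17) → {bravo:3, tango:5, romeo:17, juliet:33, echo:35}
dispatch next → bravo; now {tango:5, romeo:17, juliet:33, echo:35}
dispatch next → tango; now {romeo:17, juliet:33, echo:35}
dispatch next → romeo; now {juliet:33, echo:35}
dispatch next → juliet; now {echo:35}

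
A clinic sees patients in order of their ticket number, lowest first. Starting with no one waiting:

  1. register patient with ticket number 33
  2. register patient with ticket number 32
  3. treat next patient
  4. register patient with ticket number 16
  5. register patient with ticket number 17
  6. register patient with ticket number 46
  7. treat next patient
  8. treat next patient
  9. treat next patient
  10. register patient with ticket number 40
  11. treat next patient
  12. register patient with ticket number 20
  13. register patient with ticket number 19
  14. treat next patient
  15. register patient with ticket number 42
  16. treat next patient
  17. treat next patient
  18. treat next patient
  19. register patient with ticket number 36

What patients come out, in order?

32 → 16 → 17 → 33 → 40 → 19 → 20 → 42 → 46

insert 33 → {33}
insert 32 → {32, 33}
treat next patient → 32; now {33}
insert 16 → {16, 33}
insert 17 → {16, 17, 33}
insert 46 → {16, 17, 33, 46}
treat next patient → 16; now {17, 33, 46}
treat next patient → 17; now {33, 46}
treat next patient → 33; now {46}
insert 40 → {40, 46}
treat next patient → 40; now {46}
insert 20 → {20, 46}
insert 19 → {19, 20, 46}
treat next patient → 19; now {20, 46}
insert 42 → {20, 42, 46}
treat next patient → 20; now {42, 46}
treat next patient → 42; now {46}
treat next patient → 46; now {}
insert 36 → {36}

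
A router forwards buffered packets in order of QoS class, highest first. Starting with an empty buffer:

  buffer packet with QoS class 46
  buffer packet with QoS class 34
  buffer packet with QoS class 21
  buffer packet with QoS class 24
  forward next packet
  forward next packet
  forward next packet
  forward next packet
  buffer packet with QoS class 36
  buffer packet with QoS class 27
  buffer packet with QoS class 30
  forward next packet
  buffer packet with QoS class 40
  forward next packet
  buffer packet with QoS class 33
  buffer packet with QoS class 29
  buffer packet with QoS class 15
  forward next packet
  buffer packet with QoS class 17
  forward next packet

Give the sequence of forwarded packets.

46, 34, 24, 21, 36, 40, 33, 30

insert 46 → {46}
insert 34 → {46, 34}
insert 21 → {46, 34, 21}
insert 24 → {46, 34, 24, 21}
forward next packet → 46; now {34, 24, 21}
forward next packet → 34; now {24, 21}
forward next packet → 24; now {21}
forward next packet → 21; now {}
insert 36 → {36}
insert 27 → {36, 27}
insert 30 → {36, 30, 27}
forward next packet → 36; now {30, 27}
insert 40 → {40, 30, 27}
forward next packet → 40; now {30, 27}
insert 33 → {33, 30, 27}
insert 29 → {33, 30, 29, 27}
insert 15 → {33, 30, 29, 27, 15}
forward next packet → 33; now {30, 29, 27, 15}
insert 17 → {30, 29, 27, 17, 15}
forward next packet → 30; now {29, 27, 17, 15}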